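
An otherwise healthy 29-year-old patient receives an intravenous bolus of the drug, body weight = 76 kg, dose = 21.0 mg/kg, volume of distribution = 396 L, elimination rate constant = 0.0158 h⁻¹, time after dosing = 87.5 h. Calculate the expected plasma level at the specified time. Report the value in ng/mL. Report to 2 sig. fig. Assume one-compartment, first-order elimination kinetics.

1000 ng/mL

Total dose = 21.0 × 76 = 1596 mg
C₀ = Dose / Vd = 1596 / 396 = 4.030 mg/L
C = C₀ · e^(−k·t) = 4.030 × e^(−0.01580 × 87.5)
  = 4.030 × 0.2510 = 1.012 mg/L
Convert: 1.012 mg/L × 1000 = 1012 ng/mL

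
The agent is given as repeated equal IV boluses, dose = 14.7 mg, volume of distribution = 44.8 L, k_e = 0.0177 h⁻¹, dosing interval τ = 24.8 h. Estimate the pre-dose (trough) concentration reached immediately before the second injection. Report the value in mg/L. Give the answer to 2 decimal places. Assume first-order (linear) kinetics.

C₀ per dose = Dose / Vd = 14.7 / 44.8 = 0.3281 mg/L
Fraction remaining after one interval: r = e^(−kτ) = e^(−0.01770 × 24.8) = 0.6447
Before dose 2, 1 dose has been given (aged 1τ).
C_trough = C₀ × r = 0.3281 × 0.6447 = 0.2115 mg/L

0.21 mg/L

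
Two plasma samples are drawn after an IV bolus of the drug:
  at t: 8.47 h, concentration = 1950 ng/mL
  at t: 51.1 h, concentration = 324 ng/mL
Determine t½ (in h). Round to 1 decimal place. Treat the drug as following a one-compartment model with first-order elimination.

16.5 h

k = ln(C₁/C₂) / (t₂ − t₁) = ln(1950/324) / (51.1 − 8.47)
  = 1.795 / 42.63 = 0.04211 h⁻¹
t½ = ln2 / k = 0.693147 / 0.04211 = 16.46 h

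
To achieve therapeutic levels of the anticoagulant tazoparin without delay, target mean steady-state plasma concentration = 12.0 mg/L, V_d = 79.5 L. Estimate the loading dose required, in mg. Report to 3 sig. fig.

LD = Css × Vd = 12.0 × 79.5 = 954.0 mg

954 mg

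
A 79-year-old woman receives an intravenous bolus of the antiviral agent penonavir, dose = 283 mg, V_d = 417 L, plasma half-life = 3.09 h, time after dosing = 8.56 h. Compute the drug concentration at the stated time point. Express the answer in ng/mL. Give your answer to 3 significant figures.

C₀ = Dose / Vd = 283.0 / 417 = 0.6787 mg/L
k = ln2 / t½ = 0.693147 / 3.09 = 0.2243 h⁻¹
C = C₀ · e^(−k·t) = 0.6787 × e^(−0.2243 × 8.56)
  = 0.6787 × 0.1466 = 0.09950 mg/L
Convert: 0.09950 mg/L × 1000 = 99.50 ng/mL

99.5 ng/mL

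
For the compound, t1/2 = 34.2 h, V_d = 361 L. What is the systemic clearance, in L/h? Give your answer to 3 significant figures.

k = ln2 / t½ = 0.693147 / 34.2 = 0.02027 h⁻¹
CL = k × Vd = 0.02027 × 361 = 7.317 L/h

7.32 L/h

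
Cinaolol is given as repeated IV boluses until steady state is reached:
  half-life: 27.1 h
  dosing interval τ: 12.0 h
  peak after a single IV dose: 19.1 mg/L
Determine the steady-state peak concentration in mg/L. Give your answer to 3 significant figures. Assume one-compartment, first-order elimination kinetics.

k = ln2 / t½ = 0.693147 / 27.1 = 0.02558 h⁻¹
e^(−kτ) = e^(−0.02558 × 12.0) = 0.7357
Accumulation ratio R = 1 / (1 − e^(−kτ)) = 1 / (1 − 0.7357) = 3.784
Steady-state peak = C₀ × R = 19.1 × 3.784 = 72.27 mg/L

72.3 mg/L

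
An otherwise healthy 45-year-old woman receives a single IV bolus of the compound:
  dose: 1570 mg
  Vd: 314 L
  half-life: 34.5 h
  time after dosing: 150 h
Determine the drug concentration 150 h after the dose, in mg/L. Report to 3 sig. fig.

0.246 mg/L

C₀ = Dose / Vd = 1570 / 314 = 5.000 mg/L
k = ln2 / t½ = 0.693147 / 34.5 = 0.02009 h⁻¹
C = C₀ · e^(−k·t) = 5.000 × e^(−0.02009 × 150)
  = 5.000 × 0.04912 = 0.2456 mg/L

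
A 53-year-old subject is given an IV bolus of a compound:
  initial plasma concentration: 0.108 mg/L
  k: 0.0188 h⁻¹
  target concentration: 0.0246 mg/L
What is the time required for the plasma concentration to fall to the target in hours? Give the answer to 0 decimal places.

t = ln(C₀ / C) / k = ln(0.1080 / 0.0246) / 0.01880
  = ln(4.390) / 0.01880 = 1.479 / 0.01880 = 78.67 h

79 h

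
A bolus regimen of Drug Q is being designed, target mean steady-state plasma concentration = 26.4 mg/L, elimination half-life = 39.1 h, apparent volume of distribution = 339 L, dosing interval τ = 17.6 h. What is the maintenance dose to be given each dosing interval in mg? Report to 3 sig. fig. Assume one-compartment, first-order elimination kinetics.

k = ln2 / t½ = 0.693147 / 39.1 = 0.01773 h⁻¹
CL = k × Vd = 0.01773 × 339 = 6.010 L/h
At steady state, Dose/τ = Css × CL.
Dose = Css × CL × τ = 26.4 × 6.010 × 17.6 = 2792 mg

2790 mg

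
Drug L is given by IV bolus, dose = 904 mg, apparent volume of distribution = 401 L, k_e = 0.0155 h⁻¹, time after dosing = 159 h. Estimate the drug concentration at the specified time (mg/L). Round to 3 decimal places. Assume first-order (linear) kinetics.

C₀ = Dose / Vd = 904.0 / 401 = 2.254 mg/L
C = C₀ · e^(−k·t) = 2.254 × e^(−0.01550 × 159)
  = 2.254 × 0.08505 = 0.1917 mg/L

0.192 mg/L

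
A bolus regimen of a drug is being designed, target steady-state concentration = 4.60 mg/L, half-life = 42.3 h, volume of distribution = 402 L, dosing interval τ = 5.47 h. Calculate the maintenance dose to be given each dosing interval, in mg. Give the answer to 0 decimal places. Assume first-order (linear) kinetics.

k = ln2 / t½ = 0.693147 / 42.3 = 0.01639 h⁻¹
CL = k × Vd = 0.01639 × 402 = 6.589 L/h
At steady state, Dose/τ = Css × CL.
Dose = Css × CL × τ = 4.60 × 6.589 × 5.47 = 165.8 mg

166 mg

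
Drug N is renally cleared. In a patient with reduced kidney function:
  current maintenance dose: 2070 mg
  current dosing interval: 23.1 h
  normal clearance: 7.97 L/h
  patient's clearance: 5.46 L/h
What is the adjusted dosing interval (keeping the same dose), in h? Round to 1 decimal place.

33.7 h

To keep the same average steady-state level, dosing rate must scale with clearance.
CL ratio = 5.46 / 7.97 = 0.6851
New interval (same dose) = 23.1 / 0.6851 = 33.72 h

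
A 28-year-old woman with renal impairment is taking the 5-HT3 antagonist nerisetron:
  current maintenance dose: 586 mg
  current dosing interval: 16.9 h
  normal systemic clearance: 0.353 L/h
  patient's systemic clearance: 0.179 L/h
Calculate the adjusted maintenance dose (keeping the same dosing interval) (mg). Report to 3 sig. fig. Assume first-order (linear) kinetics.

297 mg

To keep the same average steady-state level, dosing rate must scale with clearance.
CL ratio = 0.179 / 0.353 = 0.5071
New dose (same interval) = 586 × 0.5071 = 297.2 mg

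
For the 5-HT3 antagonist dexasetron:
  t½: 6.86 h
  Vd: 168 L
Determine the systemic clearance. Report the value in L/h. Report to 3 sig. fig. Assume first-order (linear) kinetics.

17.0 L/h

k = ln2 / t½ = 0.693147 / 6.86 = 0.1010 h⁻¹
CL = k × Vd = 0.1010 × 168 = 16.97 L/h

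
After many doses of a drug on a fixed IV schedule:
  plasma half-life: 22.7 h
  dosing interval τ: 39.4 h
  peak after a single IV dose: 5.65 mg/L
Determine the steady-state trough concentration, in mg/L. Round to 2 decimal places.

k = ln2 / t½ = 0.693147 / 22.7 = 0.03054 h⁻¹
e^(−kτ) = e^(−0.03054 × 39.4) = 0.3002
Accumulation ratio R = 1 / (1 − e^(−kτ)) = 1 / (1 − 0.3002) = 1.429
Steady-state trough = C₀ × R × e^(−kτ) = 5.65 × 1.429 × 0.3002 = 2.424 mg/L

2.42 mg/L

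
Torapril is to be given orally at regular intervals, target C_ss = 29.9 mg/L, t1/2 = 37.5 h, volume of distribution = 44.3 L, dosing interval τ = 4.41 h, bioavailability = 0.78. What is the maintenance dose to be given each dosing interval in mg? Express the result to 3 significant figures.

k = ln2 / t½ = 0.693147 / 37.5 = 0.01848 h⁻¹
CL = k × Vd = 0.01848 × 44.3 = 0.8187 L/h
At steady state, F × (Dose/τ) = Css × CL.
Dose = Css × CL × τ / F = 29.9 × 0.8187 × 4.41 / 0.78 = 138.4 mg

138 mg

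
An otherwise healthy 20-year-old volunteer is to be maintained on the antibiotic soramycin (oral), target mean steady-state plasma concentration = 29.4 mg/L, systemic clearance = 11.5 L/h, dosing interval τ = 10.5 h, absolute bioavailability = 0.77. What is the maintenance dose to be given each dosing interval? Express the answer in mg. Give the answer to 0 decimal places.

At steady state, F × (Dose/τ) = Css × CL.
Dose = Css × CL × τ / F = 29.4 × 11.50 × 10.5 / 0.77 = 4610 mg

4610 mg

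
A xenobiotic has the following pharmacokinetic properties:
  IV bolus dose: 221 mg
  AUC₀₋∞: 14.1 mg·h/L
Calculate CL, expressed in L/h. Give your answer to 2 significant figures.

16 L/h

CL = Dose / AUC = 221 / 14.1 = 15.67 L/h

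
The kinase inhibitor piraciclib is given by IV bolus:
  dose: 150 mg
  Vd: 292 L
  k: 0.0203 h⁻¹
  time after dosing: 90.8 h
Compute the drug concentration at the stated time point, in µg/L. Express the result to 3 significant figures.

81.3 µg/L

C₀ = Dose / Vd = 150.0 / 292 = 0.5137 mg/L
C = C₀ · e^(−k·t) = 0.5137 × e^(−0.02030 × 90.8)
  = 0.5137 × 0.1583 = 0.08132 mg/L
Convert: 0.08132 mg/L × 1000 = 81.32 µg/L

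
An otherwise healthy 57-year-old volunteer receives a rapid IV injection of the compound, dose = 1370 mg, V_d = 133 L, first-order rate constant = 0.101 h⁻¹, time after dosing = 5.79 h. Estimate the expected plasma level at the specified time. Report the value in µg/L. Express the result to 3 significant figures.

5740 µg/L

C₀ = Dose / Vd = 1370 / 133 = 10.30 mg/L
C = C₀ · e^(−k·t) = 10.30 × e^(−0.1010 × 5.79)
  = 10.30 × 0.5572 = 5.739 mg/L
Convert: 5.739 mg/L × 1000 = 5739 µg/L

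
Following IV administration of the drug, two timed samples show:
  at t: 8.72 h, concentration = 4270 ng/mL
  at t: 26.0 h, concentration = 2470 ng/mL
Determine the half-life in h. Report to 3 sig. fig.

21.9 h

k = ln(C₁/C₂) / (t₂ − t₁) = ln(4270/2470) / (26.0 − 8.72)
  = 0.5474 / 17.28 = 0.03168 h⁻¹
t½ = ln2 / k = 0.693147 / 0.03168 = 21.88 h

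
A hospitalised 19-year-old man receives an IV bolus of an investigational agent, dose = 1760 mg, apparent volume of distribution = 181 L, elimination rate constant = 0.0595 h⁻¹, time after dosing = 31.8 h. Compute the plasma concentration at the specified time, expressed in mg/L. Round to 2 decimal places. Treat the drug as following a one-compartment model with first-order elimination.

1.47 mg/L

C₀ = Dose / Vd = 1760 / 181 = 9.724 mg/L
C = C₀ · e^(−k·t) = 9.724 × e^(−0.05950 × 31.8)
  = 9.724 × 0.1508 = 1.466 mg/L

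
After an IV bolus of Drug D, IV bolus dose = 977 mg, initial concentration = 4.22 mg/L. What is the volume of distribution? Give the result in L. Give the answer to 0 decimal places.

Vd = Dose / C₀ = 977.0 / 4.22 = 231.5 L

232 L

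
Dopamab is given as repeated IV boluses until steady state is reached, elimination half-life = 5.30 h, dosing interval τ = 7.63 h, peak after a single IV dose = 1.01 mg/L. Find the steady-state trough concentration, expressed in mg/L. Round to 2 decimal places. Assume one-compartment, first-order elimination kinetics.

0.59 mg/L

k = ln2 / t½ = 0.693147 / 5.30 = 0.1308 h⁻¹
e^(−kτ) = e^(−0.1308 × 7.63) = 0.3686
Accumulation ratio R = 1 / (1 − e^(−kτ)) = 1 / (1 − 0.3686) = 1.584
Steady-state trough = C₀ × R × e^(−kτ) = 1.01 × 1.584 × 0.3686 = 0.5897 mg/L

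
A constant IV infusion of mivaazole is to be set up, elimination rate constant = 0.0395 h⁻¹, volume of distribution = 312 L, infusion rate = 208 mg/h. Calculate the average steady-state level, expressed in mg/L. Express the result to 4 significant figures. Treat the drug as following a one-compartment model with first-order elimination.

16.88 mg/L

CL = k × Vd = 0.03950 × 312 = 12.32 L/h
At steady state Css = R₀ / CL = 208 / 12.32 = 16.88 mg/L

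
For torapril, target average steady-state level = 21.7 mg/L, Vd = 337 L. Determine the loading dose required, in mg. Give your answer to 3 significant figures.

7310 mg

LD = Css × Vd = 21.7 × 337 = 7313 mg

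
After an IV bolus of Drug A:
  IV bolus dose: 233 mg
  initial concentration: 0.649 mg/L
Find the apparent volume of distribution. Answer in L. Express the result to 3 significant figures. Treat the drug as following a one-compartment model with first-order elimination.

Vd = Dose / C₀ = 233.0 / 0.649 = 359.0 L

359 L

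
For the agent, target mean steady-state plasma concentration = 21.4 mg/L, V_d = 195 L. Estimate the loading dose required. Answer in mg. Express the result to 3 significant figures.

4170 mg

LD = Css × Vd = 21.4 × 195 = 4173 mg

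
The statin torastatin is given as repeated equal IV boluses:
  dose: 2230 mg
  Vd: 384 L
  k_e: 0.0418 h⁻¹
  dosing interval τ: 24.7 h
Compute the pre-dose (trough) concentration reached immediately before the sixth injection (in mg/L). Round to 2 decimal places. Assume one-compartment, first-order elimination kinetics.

C₀ per dose = Dose / Vd = 2230 / 384 = 5.807 mg/L
Fraction remaining after one interval: r = e^(−kτ) = e^(−0.04180 × 24.7) = 0.3561
Before dose 6, 5 doses have been given (aged 1τ, 2τ, 3τ, 4τ, 5τ).
C_trough = C₀ × (r + r² + … + r^5) = C₀ × r(1−r^5)/(1−r)
        = 5.807 × 0.3561 × (1 − 0.005726) / (1 − 0.3561) = 3.193 mg/L

3.19 mg/L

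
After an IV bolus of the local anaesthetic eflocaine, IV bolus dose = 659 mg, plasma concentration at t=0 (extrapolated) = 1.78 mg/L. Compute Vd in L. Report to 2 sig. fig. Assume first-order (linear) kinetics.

Vd = Dose / C₀ = 659.0 / 1.78 = 370.2 L

370 L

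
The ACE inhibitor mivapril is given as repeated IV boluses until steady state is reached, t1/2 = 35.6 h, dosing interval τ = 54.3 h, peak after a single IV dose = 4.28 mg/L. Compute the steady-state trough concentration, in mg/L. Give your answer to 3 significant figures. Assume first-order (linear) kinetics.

k = ln2 / t½ = 0.693147 / 35.6 = 0.01947 h⁻¹
e^(−kτ) = e^(−0.01947 × 54.3) = 0.3474
Accumulation ratio R = 1 / (1 − e^(−kτ)) = 1 / (1 − 0.3474) = 1.532
Steady-state trough = C₀ × R × e^(−kτ) = 4.28 × 1.532 × 0.3474 = 2.278 mg/L

2.28 mg/L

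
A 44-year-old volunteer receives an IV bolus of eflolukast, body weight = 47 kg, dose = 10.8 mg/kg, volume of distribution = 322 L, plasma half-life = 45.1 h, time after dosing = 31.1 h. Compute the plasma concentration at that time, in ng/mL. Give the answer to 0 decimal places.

977 ng/mL

Total dose = 10.8 × 47 = 507.6 mg
C₀ = Dose / Vd = 507.6 / 322 = 1.576 mg/L
k = ln2 / t½ = 0.693147 / 45.1 = 0.01537 h⁻¹
C = C₀ · e^(−k·t) = 1.576 × e^(−0.01537 × 31.1)
  = 1.576 × 0.6200 = 0.9771 mg/L
Convert: 0.9771 mg/L × 1000 = 977.1 ng/mL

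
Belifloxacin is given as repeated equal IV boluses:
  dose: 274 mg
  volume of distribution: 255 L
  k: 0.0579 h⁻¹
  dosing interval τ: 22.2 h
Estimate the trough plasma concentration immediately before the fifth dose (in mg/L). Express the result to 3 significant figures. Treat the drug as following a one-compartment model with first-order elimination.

C₀ per dose = Dose / Vd = 274 / 255 = 1.075 mg/L
Fraction remaining after one interval: r = e^(−kτ) = e^(−0.05790 × 22.2) = 0.2765
Before dose 5, 4 doses have been given (aged 1τ, 2τ, 3τ, 4τ).
C_trough = C₀ × (r + r² + … + r^4) = C₀ × r(1−r^4)/(1−r)
        = 1.075 × 0.2765 × (1 − 0.005845) / (1 − 0.2765) = 0.4084 mg/L

0.408 mg/L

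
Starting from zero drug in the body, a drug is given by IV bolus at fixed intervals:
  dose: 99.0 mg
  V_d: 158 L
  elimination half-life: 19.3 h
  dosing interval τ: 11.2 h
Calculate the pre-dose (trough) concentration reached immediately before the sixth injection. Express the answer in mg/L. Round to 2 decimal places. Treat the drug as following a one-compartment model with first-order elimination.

C₀ per dose = Dose / Vd = 99.0 / 158 = 0.6266 mg/L
k = ln2 / t½ = 0.693147 / 19.3 = 0.03591 h⁻¹
Fraction remaining after one interval: r = e^(−kτ) = e^(−0.03591 × 11.2) = 0.6689
Before dose 6, 5 doses have been given (aged 1τ, 2τ, 3τ, 4τ, 5τ).
C_trough = C₀ × (r + r² + … + r^5) = C₀ × r(1−r^5)/(1−r)
        = 0.6266 × 0.6689 × (1 − 0.1339) / (1 − 0.6689) = 1.096 mg/L

1.10 mg/L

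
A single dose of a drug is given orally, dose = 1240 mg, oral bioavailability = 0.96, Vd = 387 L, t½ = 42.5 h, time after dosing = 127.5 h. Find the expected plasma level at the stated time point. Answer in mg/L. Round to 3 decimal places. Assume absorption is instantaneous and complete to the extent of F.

Amount reaching circulation = F × Dose = 0.96 × 1240 = 1190 mg
C₀ = F·Dose / Vd = 1190 / 387 = 3.075 mg/L
k = ln2 / t½ = 0.693147 / 42.5 = 0.01631 h⁻¹
t / t½ = 127.5 / 42.5 = 3 half-lives
C = C₀ × (1/2)^3 = 3.075 × 0.1250 = 0.3844 mg/L

0.384 mg/L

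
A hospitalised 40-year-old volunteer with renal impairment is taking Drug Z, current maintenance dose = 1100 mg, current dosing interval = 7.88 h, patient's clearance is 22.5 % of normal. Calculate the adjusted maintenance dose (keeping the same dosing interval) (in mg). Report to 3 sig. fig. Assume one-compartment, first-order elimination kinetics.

248 mg

To keep the same average steady-state level, dosing rate must scale with clearance.
CL ratio = 22.5 / 100 = 0.2250
New dose (same interval) = 1100 × 0.2250 = 247.5 mg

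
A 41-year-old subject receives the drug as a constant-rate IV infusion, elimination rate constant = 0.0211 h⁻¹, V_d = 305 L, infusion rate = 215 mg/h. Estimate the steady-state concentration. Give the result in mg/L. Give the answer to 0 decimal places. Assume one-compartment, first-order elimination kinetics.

CL = k × Vd = 0.02110 × 305 = 6.436 L/h
At steady state Css = R₀ / CL = 215 / 6.436 = 33.41 mg/L

33 mg/L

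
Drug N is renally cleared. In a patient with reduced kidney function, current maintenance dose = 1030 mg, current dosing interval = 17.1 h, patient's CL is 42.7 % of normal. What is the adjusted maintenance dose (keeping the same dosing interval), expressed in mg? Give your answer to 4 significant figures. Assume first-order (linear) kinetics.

439.8 mg

To keep the same average steady-state level, dosing rate must scale with clearance.
CL ratio = 42.7 / 100 = 0.4270
New dose (same interval) = 1030 × 0.4270 = 439.8 mg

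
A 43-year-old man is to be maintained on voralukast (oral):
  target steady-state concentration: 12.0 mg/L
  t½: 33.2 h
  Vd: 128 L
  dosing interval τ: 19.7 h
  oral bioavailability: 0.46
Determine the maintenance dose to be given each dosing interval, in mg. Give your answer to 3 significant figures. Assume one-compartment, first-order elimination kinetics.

k = ln2 / t½ = 0.693147 / 33.2 = 0.02088 h⁻¹
CL = k × Vd = 0.02088 × 128 = 2.673 L/h
At steady state, F × (Dose/τ) = Css × CL.
Dose = Css × CL × τ / F = 12.0 × 2.673 × 19.7 / 0.46 = 1374 mg

1370 mg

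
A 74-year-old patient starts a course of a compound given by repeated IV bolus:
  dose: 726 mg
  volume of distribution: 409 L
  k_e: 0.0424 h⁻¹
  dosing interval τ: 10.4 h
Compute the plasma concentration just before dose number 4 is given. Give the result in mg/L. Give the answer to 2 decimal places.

2.35 mg/L

C₀ per dose = Dose / Vd = 726 / 409 = 1.775 mg/L
Fraction remaining after one interval: r = e^(−kτ) = e^(−0.04240 × 10.4) = 0.6434
Before dose 4, 3 doses have been given (aged 1τ, 2τ, 3τ).
C_trough = C₀ × (r + r² + … + r^3) = C₀ × r(1−r^3)/(1−r)
        = 1.775 × 0.6434 × (1 − 0.2663) / (1 − 0.6434) = 2.350 mg/L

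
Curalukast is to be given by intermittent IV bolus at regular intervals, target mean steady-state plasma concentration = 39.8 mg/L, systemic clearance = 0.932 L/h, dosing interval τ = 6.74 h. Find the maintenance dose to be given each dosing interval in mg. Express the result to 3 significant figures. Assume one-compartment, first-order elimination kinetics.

250 mg

At steady state, Dose/τ = Css × CL.
Dose = Css × CL × τ = 39.8 × 0.9320 × 6.74 = 250.0 mg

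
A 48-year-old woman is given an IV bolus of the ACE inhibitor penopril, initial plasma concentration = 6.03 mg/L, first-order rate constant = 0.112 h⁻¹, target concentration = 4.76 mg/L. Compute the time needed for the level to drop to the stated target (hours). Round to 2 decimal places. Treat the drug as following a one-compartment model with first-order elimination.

2.11 h

t = ln(C₀ / C) / k = ln(6.030 / 4.76) / 0.1120
  = ln(1.267) / 0.1120 = 0.2367 / 0.1120 = 2.113 h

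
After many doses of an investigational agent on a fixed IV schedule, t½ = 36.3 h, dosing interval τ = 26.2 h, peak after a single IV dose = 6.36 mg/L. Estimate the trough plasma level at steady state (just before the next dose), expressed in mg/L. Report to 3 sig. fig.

9.80 mg/L

k = ln2 / t½ = 0.693147 / 36.3 = 0.01909 h⁻¹
e^(−kτ) = e^(−0.01909 × 26.2) = 0.6064
Accumulation ratio R = 1 / (1 − e^(−kτ)) = 1 / (1 − 0.6064) = 2.541
Steady-state trough = C₀ × R × e^(−kτ) = 6.36 × 2.541 × 0.6064 = 9.800 mg/L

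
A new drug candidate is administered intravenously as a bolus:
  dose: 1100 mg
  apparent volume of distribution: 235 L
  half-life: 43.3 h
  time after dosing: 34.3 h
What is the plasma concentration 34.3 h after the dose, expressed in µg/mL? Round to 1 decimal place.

2.7 µg/mL

C₀ = Dose / Vd = 1100 / 235 = 4.681 mg/L
k = ln2 / t½ = 0.693147 / 43.3 = 0.01601 h⁻¹
C = C₀ · e^(−k·t) = 4.681 × e^(−0.01601 × 34.3)
  = 4.681 × 0.5774 = 2.703 mg/L
(2.703 mg/L = 2.703 µg/mL)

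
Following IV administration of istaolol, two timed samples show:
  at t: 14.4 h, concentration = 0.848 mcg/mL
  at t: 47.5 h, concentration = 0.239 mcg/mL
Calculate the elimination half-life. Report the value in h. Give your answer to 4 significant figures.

k = ln(C₁/C₂) / (t₂ − t₁) = ln(0.848/0.239) / (47.5 − 14.4)
  = 1.266 / 33.10 = 0.03825 h⁻¹
t½ = ln2 / k = 0.693147 / 0.03825 = 18.12 h

18.12 h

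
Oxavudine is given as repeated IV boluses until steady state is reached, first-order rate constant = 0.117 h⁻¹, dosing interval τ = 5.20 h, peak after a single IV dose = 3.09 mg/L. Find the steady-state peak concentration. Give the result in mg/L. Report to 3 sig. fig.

e^(−kτ) = e^(−0.1170 × 5.20) = 0.5442
Accumulation ratio R = 1 / (1 − e^(−kτ)) = 1 / (1 − 0.5442) = 2.194
Steady-state peak = C₀ × R = 3.09 × 2.194 = 6.779 mg/L

6.78 mg/L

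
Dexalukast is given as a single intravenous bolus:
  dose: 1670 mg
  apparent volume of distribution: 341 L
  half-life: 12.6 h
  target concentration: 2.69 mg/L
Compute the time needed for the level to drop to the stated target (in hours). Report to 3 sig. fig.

C₀ = Dose / Vd = 1670 / 341 = 4.897 mg/L
k = ln2 / t½ = 0.693147 / 12.6 = 0.05501 h⁻¹
t = ln(C₀ / C) / k = ln(4.897 / 2.69) / 0.05501
  = ln(1.820) / 0.05501 = 0.5988 / 0.05501 = 10.89 h

10.9 h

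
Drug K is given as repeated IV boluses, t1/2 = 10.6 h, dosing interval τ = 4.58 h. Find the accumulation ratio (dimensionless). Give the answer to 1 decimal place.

3.9

k = ln2 / t½ = 0.693147 / 10.6 = 0.06539 h⁻¹
e^(−kτ) = e^(−0.06539 × 4.58) = 0.7412
Accumulation ratio R = 1 / (1 − e^(−kτ)) = 1 / (1 − 0.7412) = 3.864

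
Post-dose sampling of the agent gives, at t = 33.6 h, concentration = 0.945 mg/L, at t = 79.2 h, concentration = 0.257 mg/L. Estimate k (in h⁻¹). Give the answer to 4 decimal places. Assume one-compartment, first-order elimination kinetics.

k = ln(C₁/C₂) / (t₂ − t₁) = ln(0.945/0.257) / (79.2 − 33.6)
  = 1.302 / 45.60 = 0.02855 h⁻¹

0.0286 h⁻¹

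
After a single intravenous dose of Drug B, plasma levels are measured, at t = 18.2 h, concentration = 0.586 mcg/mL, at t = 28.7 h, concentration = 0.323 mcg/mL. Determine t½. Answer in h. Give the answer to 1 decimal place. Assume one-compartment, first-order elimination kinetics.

k = ln(C₁/C₂) / (t₂ − t₁) = ln(0.586/0.323) / (28.7 − 18.2)
  = 0.5957 / 10.50 = 0.05673 h⁻¹
t½ = ln2 / k = 0.693147 / 0.05673 = 12.22 h

12.2 h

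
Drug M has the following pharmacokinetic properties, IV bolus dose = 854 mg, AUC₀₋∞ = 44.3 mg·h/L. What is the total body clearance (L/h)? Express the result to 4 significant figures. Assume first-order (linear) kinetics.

CL = Dose / AUC = 854 / 44.3 = 19.28 L/h

19.28 L/h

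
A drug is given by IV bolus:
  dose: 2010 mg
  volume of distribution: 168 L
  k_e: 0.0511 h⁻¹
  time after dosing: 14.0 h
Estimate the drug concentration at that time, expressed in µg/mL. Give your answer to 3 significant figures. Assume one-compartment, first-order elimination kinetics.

5.85 µg/mL

C₀ = Dose / Vd = 2010 / 168 = 11.96 mg/L
C = C₀ · e^(−k·t) = 11.96 × e^(−0.05110 × 14.0)
  = 11.96 × 0.4890 = 5.848 mg/L
(5.848 mg/L = 5.848 µg/mL)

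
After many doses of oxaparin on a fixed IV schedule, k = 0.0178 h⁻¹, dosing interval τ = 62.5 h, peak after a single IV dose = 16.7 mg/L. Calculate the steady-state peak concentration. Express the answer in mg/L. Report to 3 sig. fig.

24.9 mg/L

e^(−kτ) = e^(−0.01780 × 62.5) = 0.3287
Accumulation ratio R = 1 / (1 − e^(−kτ)) = 1 / (1 − 0.3287) = 1.490
Steady-state peak = C₀ × R = 16.7 × 1.490 = 24.88 mg/L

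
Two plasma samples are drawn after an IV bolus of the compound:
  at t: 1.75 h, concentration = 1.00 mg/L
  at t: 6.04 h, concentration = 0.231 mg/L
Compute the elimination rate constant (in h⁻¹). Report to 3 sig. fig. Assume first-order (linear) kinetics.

0.342 h⁻¹

k = ln(C₁/C₂) / (t₂ − t₁) = ln(1.00/0.231) / (6.04 − 1.75)
  = 1.465 / 4.290 = 0.3415 h⁻¹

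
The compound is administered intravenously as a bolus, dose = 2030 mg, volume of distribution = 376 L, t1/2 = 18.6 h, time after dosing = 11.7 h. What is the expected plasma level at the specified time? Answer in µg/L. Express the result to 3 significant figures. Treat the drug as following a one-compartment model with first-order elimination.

3490 µg/L

C₀ = Dose / Vd = 2030 / 376 = 5.399 mg/L
k = ln2 / t½ = 0.693147 / 18.6 = 0.03727 h⁻¹
C = C₀ · e^(−k·t) = 5.399 × e^(−0.03727 × 11.7)
  = 5.399 × 0.6466 = 3.491 mg/L
Convert: 3.491 mg/L × 1000 = 3491 µg/L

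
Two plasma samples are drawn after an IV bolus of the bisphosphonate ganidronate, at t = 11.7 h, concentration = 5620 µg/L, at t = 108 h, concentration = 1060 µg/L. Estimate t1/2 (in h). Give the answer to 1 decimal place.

40.0 h

k = ln(C₁/C₂) / (t₂ − t₁) = ln(5620/1060) / (108 − 11.7)
  = 1.668 / 96.30 = 0.01732 h⁻¹
t½ = ln2 / k = 0.693147 / 0.01732 = 40.02 h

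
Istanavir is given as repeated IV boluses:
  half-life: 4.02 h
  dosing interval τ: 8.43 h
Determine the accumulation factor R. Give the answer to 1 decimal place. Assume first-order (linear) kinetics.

1.3

k = ln2 / t½ = 0.693147 / 4.02 = 0.1724 h⁻¹
e^(−kτ) = e^(−0.1724 × 8.43) = 0.2338
Accumulation ratio R = 1 / (1 − e^(−kτ)) = 1 / (1 − 0.2338) = 1.305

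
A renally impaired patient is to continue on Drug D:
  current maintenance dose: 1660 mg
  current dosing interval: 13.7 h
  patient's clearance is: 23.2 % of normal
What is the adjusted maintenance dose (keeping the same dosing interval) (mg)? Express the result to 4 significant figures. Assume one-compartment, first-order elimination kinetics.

385.1 mg

To keep the same average steady-state level, dosing rate must scale with clearance.
CL ratio = 23.2 / 100 = 0.2320
New dose (same interval) = 1660 × 0.2320 = 385.1 mg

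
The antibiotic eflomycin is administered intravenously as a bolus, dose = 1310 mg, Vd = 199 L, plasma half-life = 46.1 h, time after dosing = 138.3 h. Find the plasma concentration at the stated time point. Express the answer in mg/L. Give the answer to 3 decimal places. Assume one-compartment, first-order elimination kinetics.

0.823 mg/L

C₀ = Dose / Vd = 1310 / 199 = 6.583 mg/L
k = ln2 / t½ = 0.693147 / 46.1 = 0.01504 h⁻¹
t / t½ = 138.3 / 46.1 = 3 half-lives
C = C₀ × (1/2)^3 = 6.583 × 0.1250 = 0.8229 mg/L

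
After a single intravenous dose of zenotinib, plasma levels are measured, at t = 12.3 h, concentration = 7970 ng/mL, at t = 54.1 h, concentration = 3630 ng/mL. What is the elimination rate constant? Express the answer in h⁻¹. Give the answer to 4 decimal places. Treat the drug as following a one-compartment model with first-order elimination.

0.0188 h⁻¹

k = ln(C₁/C₂) / (t₂ − t₁) = ln(7970/3630) / (54.1 − 12.3)
  = 0.7865 / 41.80 = 0.01882 h⁻¹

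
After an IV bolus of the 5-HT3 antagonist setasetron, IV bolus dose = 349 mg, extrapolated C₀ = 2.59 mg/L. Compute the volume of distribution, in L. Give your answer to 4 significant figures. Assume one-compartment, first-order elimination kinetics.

Vd = Dose / C₀ = 349.0 / 2.59 = 134.7 L

134.7 L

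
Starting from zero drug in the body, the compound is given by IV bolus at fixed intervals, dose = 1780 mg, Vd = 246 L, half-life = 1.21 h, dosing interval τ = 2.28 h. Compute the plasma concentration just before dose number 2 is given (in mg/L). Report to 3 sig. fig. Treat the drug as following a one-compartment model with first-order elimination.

1.96 mg/L

C₀ per dose = Dose / Vd = 1780 / 246 = 7.236 mg/L
k = ln2 / t½ = 0.693147 / 1.21 = 0.5728 h⁻¹
Fraction remaining after one interval: r = e^(−kτ) = e^(−0.5728 × 2.28) = 0.2709
Before dose 2, 1 dose has been given (aged 1τ).
C_trough = C₀ × r = 7.236 × 0.2709 = 1.960 mg/L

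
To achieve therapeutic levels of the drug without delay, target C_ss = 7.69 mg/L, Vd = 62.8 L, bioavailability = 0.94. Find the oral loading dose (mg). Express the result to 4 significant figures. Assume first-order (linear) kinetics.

513.8 mg

LD = Css × Vd / F = 7.69 × 62.8 / 0.94 = 513.8 mg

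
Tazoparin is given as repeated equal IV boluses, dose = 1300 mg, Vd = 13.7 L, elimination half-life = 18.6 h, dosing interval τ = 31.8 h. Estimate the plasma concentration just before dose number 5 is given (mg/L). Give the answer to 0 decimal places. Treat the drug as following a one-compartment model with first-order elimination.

C₀ per dose = Dose / Vd = 1300 / 13.7 = 94.89 mg/L
k = ln2 / t½ = 0.693147 / 18.6 = 0.03727 h⁻¹
Fraction remaining after one interval: r = e^(−kτ) = e^(−0.03727 × 31.8) = 0.3057
Before dose 5, 4 doses have been given (aged 1τ, 2τ, 3τ, 4τ).
C_trough = C₀ × (r + r² + … + r^4) = C₀ × r(1−r^4)/(1−r)
        = 94.89 × 0.3057 × (1 − 0.008733) / (1 − 0.3057) = 41.42 mg/L

41 mg/L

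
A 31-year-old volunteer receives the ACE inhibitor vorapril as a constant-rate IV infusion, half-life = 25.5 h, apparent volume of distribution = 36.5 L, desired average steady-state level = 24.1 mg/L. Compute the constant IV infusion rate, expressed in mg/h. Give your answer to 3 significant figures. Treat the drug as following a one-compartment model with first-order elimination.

k = ln2 / t½ = 0.693147 / 25.5 = 0.02718 h⁻¹
CL = k × Vd = 0.02718 × 36.5 = 0.9921 L/h
At steady state, infusion rate R₀ = Css × CL = 24.1 × 0.9921 = 23.91 mg/h

23.9 mg/h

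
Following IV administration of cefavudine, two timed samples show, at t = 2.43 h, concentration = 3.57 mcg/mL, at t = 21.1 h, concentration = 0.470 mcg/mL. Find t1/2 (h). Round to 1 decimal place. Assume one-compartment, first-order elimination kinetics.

k = ln(C₁/C₂) / (t₂ − t₁) = ln(3.57/0.470) / (21.1 − 2.43)
  = 2.028 / 18.67 = 0.1086 h⁻¹
t½ = ln2 / k = 0.693147 / 0.1086 = 6.383 h

6.4 h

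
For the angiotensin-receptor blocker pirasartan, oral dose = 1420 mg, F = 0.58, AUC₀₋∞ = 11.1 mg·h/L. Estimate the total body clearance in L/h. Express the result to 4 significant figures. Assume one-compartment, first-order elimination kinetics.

CL = F·Dose / AUC = 0.58 × 1420 / 11.1 = 74.20 L/h

74.20 L/h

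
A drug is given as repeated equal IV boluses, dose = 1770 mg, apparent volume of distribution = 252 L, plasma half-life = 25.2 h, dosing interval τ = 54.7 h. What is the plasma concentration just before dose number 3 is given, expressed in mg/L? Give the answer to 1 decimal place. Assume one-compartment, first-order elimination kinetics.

C₀ per dose = Dose / Vd = 1770 / 252 = 7.024 mg/L
k = ln2 / t½ = 0.693147 / 25.2 = 0.02751 h⁻¹
Fraction remaining after one interval: r = e^(−kτ) = e^(−0.02751 × 54.7) = 0.2221
Before dose 3, 2 doses have been given (aged 1τ, 2τ).
C_trough = C₀ × (r + r²) = 7.024 × (0.2221 + 0.04933) = 1.907 mg/L

1.9 mg/L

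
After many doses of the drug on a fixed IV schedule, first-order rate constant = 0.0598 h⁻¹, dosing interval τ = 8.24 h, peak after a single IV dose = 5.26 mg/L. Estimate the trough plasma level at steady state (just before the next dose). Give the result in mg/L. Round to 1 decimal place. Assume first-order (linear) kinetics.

e^(−kτ) = e^(−0.05980 × 8.24) = 0.6109
Accumulation ratio R = 1 / (1 − e^(−kτ)) = 1 / (1 − 0.6109) = 2.570
Steady-state trough = C₀ × R × e^(−kτ) = 5.26 × 2.570 × 0.6109 = 8.258 mg/L

8.3 mg/L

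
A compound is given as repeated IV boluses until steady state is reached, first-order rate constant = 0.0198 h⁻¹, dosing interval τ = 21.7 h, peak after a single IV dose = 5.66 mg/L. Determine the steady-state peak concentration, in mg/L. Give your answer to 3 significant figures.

16.2 mg/L

e^(−kτ) = e^(−0.01980 × 21.7) = 0.6507
Accumulation ratio R = 1 / (1 − e^(−kτ)) = 1 / (1 − 0.6507) = 2.863
Steady-state peak = C₀ × R = 5.66 × 2.863 = 16.20 mg/L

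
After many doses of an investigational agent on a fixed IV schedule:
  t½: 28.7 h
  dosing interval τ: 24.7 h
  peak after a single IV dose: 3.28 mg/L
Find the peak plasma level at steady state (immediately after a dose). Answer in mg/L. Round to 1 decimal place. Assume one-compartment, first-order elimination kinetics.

k = ln2 / t½ = 0.693147 / 28.7 = 0.02415 h⁻¹
e^(−kτ) = e^(−0.02415 × 24.7) = 0.5507
Accumulation ratio R = 1 / (1 − e^(−kτ)) = 1 / (1 − 0.5507) = 2.226
Steady-state peak = C₀ × R = 3.28 × 2.226 = 7.301 mg/L

7.3 mg/L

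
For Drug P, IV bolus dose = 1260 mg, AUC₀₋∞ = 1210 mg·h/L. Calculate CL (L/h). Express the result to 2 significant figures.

CL = Dose / AUC = 1260 / 1210 = 1.041 L/h

1.0 L/h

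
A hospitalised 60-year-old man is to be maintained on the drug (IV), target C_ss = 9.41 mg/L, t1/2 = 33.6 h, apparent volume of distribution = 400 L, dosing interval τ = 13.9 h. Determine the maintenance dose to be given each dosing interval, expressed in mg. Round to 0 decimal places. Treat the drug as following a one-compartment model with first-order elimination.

k = ln2 / t½ = 0.693147 / 33.6 = 0.02063 h⁻¹
CL = k × Vd = 0.02063 × 400 = 8.252 L/h
At steady state, Dose/τ = Css × CL.
Dose = Css × CL × τ = 9.41 × 8.252 × 13.9 = 1079 mg

1079 mg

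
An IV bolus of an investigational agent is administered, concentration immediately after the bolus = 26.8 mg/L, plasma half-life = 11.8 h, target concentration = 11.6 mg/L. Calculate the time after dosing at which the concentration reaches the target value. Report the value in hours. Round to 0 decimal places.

14 h

k = ln2 / t½ = 0.693147 / 11.8 = 0.05874 h⁻¹
t = ln(C₀ / C) / k = ln(26.80 / 11.6) / 0.05874
  = ln(2.310) / 0.05874 = 0.8372 / 0.05874 = 14.25 h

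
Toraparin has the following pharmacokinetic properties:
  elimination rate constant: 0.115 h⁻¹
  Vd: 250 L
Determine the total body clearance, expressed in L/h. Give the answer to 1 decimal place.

CL = k × Vd = 0.115 × 250 = 28.75 L/h

28.8 L/h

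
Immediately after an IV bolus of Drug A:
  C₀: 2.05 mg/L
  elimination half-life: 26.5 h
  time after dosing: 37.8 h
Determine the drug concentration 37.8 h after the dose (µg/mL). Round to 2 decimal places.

k = ln2 / t½ = 0.693147 / 26.5 = 0.02616 h⁻¹
C = C₀ · e^(−k·t) = 2.050 × e^(−0.02616 × 37.8)
  = 2.050 × 0.3720 = 0.7626 mg/L
(0.7626 mg/L = 0.7626 µg/mL)

0.76 µg/mL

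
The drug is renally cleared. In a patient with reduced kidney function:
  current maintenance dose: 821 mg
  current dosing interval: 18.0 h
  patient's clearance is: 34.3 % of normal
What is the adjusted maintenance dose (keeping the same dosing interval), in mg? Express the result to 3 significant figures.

To keep the same average steady-state level, dosing rate must scale with clearance.
CL ratio = 34.3 / 100 = 0.3430
New dose (same interval) = 821 × 0.3430 = 281.6 mg

282 mg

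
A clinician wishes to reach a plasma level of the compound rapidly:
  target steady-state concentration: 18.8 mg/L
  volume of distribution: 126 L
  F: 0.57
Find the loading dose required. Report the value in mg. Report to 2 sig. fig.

4200 mg

LD = Css × Vd / F = 18.8 × 126 / 0.57 = 4156 mg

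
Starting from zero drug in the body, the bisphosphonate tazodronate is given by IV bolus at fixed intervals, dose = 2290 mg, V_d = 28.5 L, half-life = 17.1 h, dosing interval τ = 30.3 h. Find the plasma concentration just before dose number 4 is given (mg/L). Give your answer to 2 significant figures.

32 mg/L

C₀ per dose = Dose / Vd = 2290 / 28.5 = 80.35 mg/L
k = ln2 / t½ = 0.693147 / 17.1 = 0.04053 h⁻¹
Fraction remaining after one interval: r = e^(−kτ) = e^(−0.04053 × 30.3) = 0.2929
Before dose 4, 3 doses have been given (aged 1τ, 2τ, 3τ).
C_trough = C₀ × (r + r² + … + r^3) = C₀ × r(1−r^3)/(1−r)
        = 80.35 × 0.2929 × (1 − 0.02513) / (1 − 0.2929) = 32.45 mg/L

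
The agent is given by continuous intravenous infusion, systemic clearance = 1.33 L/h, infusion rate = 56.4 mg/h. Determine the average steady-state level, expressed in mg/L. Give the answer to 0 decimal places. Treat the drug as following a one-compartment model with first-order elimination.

42 mg/L

At steady state Css = R₀ / CL = 56.4 / 1.330 = 42.41 mg/L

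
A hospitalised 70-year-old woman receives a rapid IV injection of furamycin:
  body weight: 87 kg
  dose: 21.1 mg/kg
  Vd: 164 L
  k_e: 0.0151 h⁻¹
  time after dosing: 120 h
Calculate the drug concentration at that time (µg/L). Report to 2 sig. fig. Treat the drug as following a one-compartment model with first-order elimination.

1800 µg/L

Total dose = 21.1 × 87 = 1836 mg
C₀ = Dose / Vd = 1836 / 164 = 11.20 mg/L
C = C₀ · e^(−k·t) = 11.20 × e^(−0.01510 × 120)
  = 11.20 × 0.1633 = 1.829 mg/L
Convert: 1.829 mg/L × 1000 = 1829 µg/L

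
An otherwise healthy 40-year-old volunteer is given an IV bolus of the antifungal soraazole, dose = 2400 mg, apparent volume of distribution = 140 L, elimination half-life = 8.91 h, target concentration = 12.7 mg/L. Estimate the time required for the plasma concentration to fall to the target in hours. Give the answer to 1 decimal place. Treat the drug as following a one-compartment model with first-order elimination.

C₀ = Dose / Vd = 2400 / 140 = 17.14 mg/L
k = ln2 / t½ = 0.693147 / 8.91 = 0.07779 h⁻¹
t = ln(C₀ / C) / k = ln(17.14 / 12.7) / 0.07779
  = ln(1.350) / 0.07779 = 0.3001 / 0.07779 = 3.858 h

3.9 h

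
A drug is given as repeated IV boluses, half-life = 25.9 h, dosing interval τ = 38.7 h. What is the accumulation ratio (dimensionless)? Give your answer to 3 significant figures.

k = ln2 / t½ = 0.693147 / 25.9 = 0.02676 h⁻¹
e^(−kτ) = e^(−0.02676 × 38.7) = 0.3550
Accumulation ratio R = 1 / (1 − e^(−kτ)) = 1 / (1 − 0.3550) = 1.550

1.55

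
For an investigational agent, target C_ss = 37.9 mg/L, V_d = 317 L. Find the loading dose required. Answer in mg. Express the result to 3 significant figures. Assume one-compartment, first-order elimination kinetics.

LD = Css × Vd = 37.9 × 317 = 12010 mg

12000 mg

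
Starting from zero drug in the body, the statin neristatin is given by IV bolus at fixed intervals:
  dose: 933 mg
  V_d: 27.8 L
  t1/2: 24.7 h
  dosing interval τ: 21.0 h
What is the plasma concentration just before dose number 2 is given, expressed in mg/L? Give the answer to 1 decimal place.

18.6 mg/L

C₀ per dose = Dose / Vd = 933 / 27.8 = 33.56 mg/L
k = ln2 / t½ = 0.693147 / 24.7 = 0.02806 h⁻¹
Fraction remaining after one interval: r = e^(−kτ) = e^(−0.02806 × 21.0) = 0.5547
Before dose 2, 1 dose has been given (aged 1τ).
C_trough = C₀ × r = 33.56 × 0.5547 = 18.62 mg/L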